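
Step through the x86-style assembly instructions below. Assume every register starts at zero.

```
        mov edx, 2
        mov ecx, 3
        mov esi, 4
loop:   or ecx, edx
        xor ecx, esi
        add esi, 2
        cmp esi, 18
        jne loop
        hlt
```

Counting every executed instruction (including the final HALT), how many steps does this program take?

mov edx, 2 → edx=2
mov ecx, 3 → ecx=3
mov esi, 4 → esi=4
or ecx, edx → ecx=3|2=3
xor ecx, esi → ecx=3^4=7
add esi, 2 → esi=4+2=6
cmp esi, 18  (cmp 6,18)
jne loop: taken
or ecx, edx → ecx=7|2=7
xor ecx, esi → ecx=7^6=1
add esi, 2 → esi=6+2=8
cmp esi, 18  (cmp 8,18)
jne loop: taken
or ecx, edx → ecx=1|2=3
xor ecx, esi → ecx=3^8=11
add esi, 2 → esi=8+2=10
cmp esi, 18  (cmp 10,18)
jne loop: taken
or ecx, edx → ecx=11|2=11
xor ecx, esi → ecx=11^10=1
add esi, 2 → esi=10+2=12
cmp esi, 18  (cmp 12,18)
jne loop: taken
or ecx, edx → ecx=1|2=3
xor ecx, esi → ecx=3^12=15
add esi, 2 → esi=12+2=14
cmp esi, 18  (cmp 14,18)
jne loop: taken
or ecx, edx → ecx=15|2=15
xor ecx, esi → ecx=15^14=1
add esi, 2 → esi=14+2=16
cmp esi, 18  (cmp 16,18)
jne loop: taken
or ecx, edx → ecx=1|2=3
xor ecx, esi → ecx=3^16=19
add esi, 2 → esi=16+2=18
cmp esi, 18  (cmp 18,18)
jne loop: not taken
halt.
Total executed instructions: 39.

39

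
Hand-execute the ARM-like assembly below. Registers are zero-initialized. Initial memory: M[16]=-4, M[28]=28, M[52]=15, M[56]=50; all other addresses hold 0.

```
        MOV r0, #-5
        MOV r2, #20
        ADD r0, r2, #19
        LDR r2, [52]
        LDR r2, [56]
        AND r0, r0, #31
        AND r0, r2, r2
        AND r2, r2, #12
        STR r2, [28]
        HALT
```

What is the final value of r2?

0

MOV r0, #-5 → r0=-5
MOV r2, #20 → r2=20
ADD r0, r2, #19 → r0=20+19=39
LDR r2, [52] → r2=M[52]=15
LDR r2, [56] → r2=M[56]=50
AND r0, r0, #31 → r0=39&31=7
AND r0, r2, r2 → r0=50&50=50
AND r2, r2, #12 → r2=50&12=0
STR r2, [28] → M[28]=0
halt.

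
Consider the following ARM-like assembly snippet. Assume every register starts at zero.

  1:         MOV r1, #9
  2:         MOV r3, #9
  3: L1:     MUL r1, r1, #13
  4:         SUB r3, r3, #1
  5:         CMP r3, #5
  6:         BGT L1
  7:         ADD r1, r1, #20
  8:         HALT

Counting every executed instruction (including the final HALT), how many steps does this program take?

20

r1=9
r3=9
r1=9*13=117
r3=9-1=8
CMP r3, #5  (cmp 8,5)
BGT L1: taken
r1=117*13=1521
r3=8-1=7
CMP r3, #5  (cmp 7,5)
BGT L1: taken
r1=1521*13=19773
r3=7-1=6
CMP r3, #5  (cmp 6,5)
BGT L1: taken
r1=19773*13=257049
r3=6-1=5
CMP r3, #5  (cmp 5,5)
BGT L1: not taken
r1=257049+20=257069
halt.
Total executed instructions: 20.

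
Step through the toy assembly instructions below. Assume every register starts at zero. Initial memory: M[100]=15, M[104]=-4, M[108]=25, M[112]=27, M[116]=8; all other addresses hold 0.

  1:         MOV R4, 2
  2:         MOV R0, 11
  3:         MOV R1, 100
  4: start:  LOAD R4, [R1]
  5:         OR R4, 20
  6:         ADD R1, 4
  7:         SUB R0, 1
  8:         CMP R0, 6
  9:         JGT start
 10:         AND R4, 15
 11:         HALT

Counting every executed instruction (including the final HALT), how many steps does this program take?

R4=2
R0=11
R1=100
R4=M[100]=15
R4=15|20=31
R1=100+4=104
R0=11-1=10
CMP R0, 6  (cmp 10,6)
JGT start: taken
R4=M[104]=-4
R4=(-4)|20=-4
R1=104+4=108
R0=10-1=9
CMP R0, 6  (cmp 9,6)
JGT start: taken
R4=M[108]=25
R4=25|20=29
R1=108+4=112
R0=9-1=8
CMP R0, 6  (cmp 8,6)
JGT start: taken
R4=M[112]=27
R4=27|20=31
R1=112+4=116
R0=8-1=7
CMP R0, 6  (cmp 7,6)
JGT start: taken
R4=M[116]=8
R4=8|20=28
R1=116+4=120
R0=7-1=6
CMP R0, 6  (cmp 6,6)
JGT start: not taken
R4=28&15=12
halt.
Total executed instructions: 35.

35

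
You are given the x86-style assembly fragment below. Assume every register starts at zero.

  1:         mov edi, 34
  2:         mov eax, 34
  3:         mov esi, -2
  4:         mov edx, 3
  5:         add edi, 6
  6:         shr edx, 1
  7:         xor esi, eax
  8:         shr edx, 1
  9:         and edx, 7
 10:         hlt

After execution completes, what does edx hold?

mov edi, 34 → edi=34
mov eax, 34 → eax=34
mov esi, -2 → esi=-2
mov edx, 3 → edx=3
add edi, 6 → edi=34+6=40
shr edx, 1 → edx=3>>1=1
xor esi, eax → esi=(-2)^34=-36
shr edx, 1 → edx=1>>1=0
and edx, 7 → edx=0&7=0
halt.

0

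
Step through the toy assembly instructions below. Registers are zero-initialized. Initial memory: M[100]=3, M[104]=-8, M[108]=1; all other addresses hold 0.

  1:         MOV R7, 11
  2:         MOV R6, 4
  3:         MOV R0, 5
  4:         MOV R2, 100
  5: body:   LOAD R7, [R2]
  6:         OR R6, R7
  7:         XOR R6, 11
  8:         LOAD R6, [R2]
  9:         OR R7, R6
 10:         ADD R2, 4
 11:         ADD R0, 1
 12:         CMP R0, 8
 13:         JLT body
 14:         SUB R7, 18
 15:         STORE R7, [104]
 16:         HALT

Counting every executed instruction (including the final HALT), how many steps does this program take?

after MOV R7, 11: R7=11
after MOV R6, 4: R6=4
after MOV R0, 5: R0=5
after MOV R2, 100: R2=100
after LOAD R7, [R2]: R7=M[100]=3
after OR R6, R7: R6=4|3=7
after XOR R6, 11: R6=7^11=12
after LOAD R6, [R2]: R6=M[100]=3
after OR R7, R6: R7=3|3=3
after ADD R2, 4: R2=100+4=104
after ADD R0, 1: R0=5+1=6
CMP R0, 8  (cmp 6,8)
JLT body: taken
after LOAD R7, [R2]: R7=M[104]=-8
after OR R6, R7: R6=3|(-8)=-5
after XOR R6, 11: R6=(-5)^11=-16
after LOAD R6, [R2]: R6=M[104]=-8
after OR R7, R6: R7=(-8)|(-8)=-8
after ADD R2, 4: R2=104+4=108
after ADD R0, 1: R0=6+1=7
CMP R0, 8  (cmp 7,8)
JLT body: taken
after LOAD R7, [R2]: R7=M[108]=1
after OR R6, R7: R6=(-8)|1=-7
after XOR R6, 11: R6=(-7)^11=-14
after LOAD R6, [R2]: R6=M[108]=1
after OR R7, R6: R7=1|1=1
after ADD R2, 4: R2=108+4=112
after ADD R0, 1: R0=7+1=8
CMP R0, 8  (cmp 8,8)
JLT body: not taken
after SUB R7, 18: R7=1-18=-17
STORE R7, [104] → M[104]=-17
halt.
Total executed instructions: 34.

34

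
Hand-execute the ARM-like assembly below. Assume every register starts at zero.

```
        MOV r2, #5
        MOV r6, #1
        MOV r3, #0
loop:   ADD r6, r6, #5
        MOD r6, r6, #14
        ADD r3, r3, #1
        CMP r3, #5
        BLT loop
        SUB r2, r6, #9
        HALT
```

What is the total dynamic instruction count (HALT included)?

30

after MOV r2, #5: r2=5
after MOV r6, #1: r6=1
after MOV r3, #0: r3=0
after ADD r6, r6, #5: r6=1+5=6
after MOD r6, r6, #14: r6=6%14=6
after ADD r3, r3, #1: r3=0+1=1
CMP r3, #5  (cmp 1,5)
BLT loop: taken
after ADD r6, r6, #5: r6=6+5=11
after MOD r6, r6, #14: r6=11%14=11
after ADD r3, r3, #1: r3=1+1=2
CMP r3, #5  (cmp 2,5)
BLT loop: taken
after ADD r6, r6, #5: r6=11+5=16
after MOD r6, r6, #14: r6=16%14=2
after ADD r3, r3, #1: r3=2+1=3
CMP r3, #5  (cmp 3,5)
BLT loop: taken
after ADD r6, r6, #5: r6=2+5=7
after MOD r6, r6, #14: r6=7%14=7
after ADD r3, r3, #1: r3=3+1=4
CMP r3, #5  (cmp 4,5)
BLT loop: taken
after ADD r6, r6, #5: r6=7+5=12
after MOD r6, r6, #14: r6=12%14=12
after ADD r3, r3, #1: r3=4+1=5
CMP r3, #5  (cmp 5,5)
BLT loop: not taken
after SUB r2, r6, #9: r2=12-9=3
halt.
Total executed instructions: 30.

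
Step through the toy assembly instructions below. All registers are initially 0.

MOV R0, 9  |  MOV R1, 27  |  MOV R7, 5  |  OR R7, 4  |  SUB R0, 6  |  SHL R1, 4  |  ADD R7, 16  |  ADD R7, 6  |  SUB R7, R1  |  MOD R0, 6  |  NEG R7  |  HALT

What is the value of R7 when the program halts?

405

MOV R0, 9 → R0=9
MOV R1, 27 → R1=27
MOV R7, 5 → R7=5
OR R7, 4 → R7=5|4=5
SUB R0, 6 → R0=9-6=3
SHL R1, 4 → R1=27<<4=432
ADD R7, 16 → R7=5+16=21
ADD R7, 6 → R7=21+6=27
SUB R7, R1 → R7=27-432=-405
MOD R0, 6 → R0=3%6=3
NEG R7 → R7=-(-405)=405
halt.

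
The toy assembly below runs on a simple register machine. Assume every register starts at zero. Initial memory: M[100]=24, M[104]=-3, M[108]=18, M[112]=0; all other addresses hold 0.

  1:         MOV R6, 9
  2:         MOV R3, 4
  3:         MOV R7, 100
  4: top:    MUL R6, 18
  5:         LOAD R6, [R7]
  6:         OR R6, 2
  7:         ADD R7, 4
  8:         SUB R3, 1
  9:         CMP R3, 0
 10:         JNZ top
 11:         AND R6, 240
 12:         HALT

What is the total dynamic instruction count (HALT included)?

MOV R6, 9 → R6=9
MOV R3, 4 → R3=4
MOV R7, 100 → R7=100
MUL R6, 18 → R6=9*18=162
LOAD R6, [R7] → R6=M[100]=24
OR R6, 2 → R6=24|2=26
ADD R7, 4 → R7=100+4=104
SUB R3, 1 → R3=4-1=3
CMP R3, 0  (cmp 3,0)
JNZ top: taken
MUL R6, 18 → R6=26*18=468
LOAD R6, [R7] → R6=M[104]=-3
OR R6, 2 → R6=(-3)|2=-1
ADD R7, 4 → R7=104+4=108
SUB R3, 1 → R3=3-1=2
CMP R3, 0  (cmp 2,0)
JNZ top: taken
MUL R6, 18 → R6=(-1)*18=-18
LOAD R6, [R7] → R6=M[108]=18
OR R6, 2 → R6=18|2=18
ADD R7, 4 → R7=108+4=112
SUB R3, 1 → R3=2-1=1
CMP R3, 0  (cmp 1,0)
JNZ top: taken
MUL R6, 18 → R6=18*18=324
LOAD R6, [R7] → R6=M[112]=0
OR R6, 2 → R6=0|2=2
ADD R7, 4 → R7=112+4=116
SUB R3, 1 → R3=1-1=0
CMP R3, 0  (cmp 0,0)
JNZ top: not taken
AND R6, 240 → R6=2&240=0
halt.
Total executed instructions: 33.

33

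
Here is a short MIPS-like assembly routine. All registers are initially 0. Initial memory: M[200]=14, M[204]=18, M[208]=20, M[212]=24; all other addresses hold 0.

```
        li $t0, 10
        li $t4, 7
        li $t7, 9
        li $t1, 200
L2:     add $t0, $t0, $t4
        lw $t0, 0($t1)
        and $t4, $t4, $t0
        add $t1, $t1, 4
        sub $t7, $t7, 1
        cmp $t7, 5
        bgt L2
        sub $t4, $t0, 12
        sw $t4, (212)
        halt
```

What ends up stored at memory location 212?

12

$t0=10
$t4=7
$t7=9
$t1=200
$t0=10+7=17
$t0=M[200]=14
$t4=7&14=6
$t1=200+4=204
$t7=9-1=8
cmp $t7, 5  (cmp 8,5)
bgt L2: taken
$t0=14+6=20
$t0=M[204]=18
$t4=6&18=2
$t1=204+4=208
$t7=8-1=7
cmp $t7, 5  (cmp 7,5)
bgt L2: taken
$t0=18+2=20
$t0=M[208]=20
$t4=2&20=0
$t1=208+4=212
$t7=7-1=6
cmp $t7, 5  (cmp 6,5)
bgt L2: taken
$t0=20+0=20
$t0=M[212]=24
$t4=0&24=0
$t1=212+4=216
$t7=6-1=5
cmp $t7, 5  (cmp 5,5)
bgt L2: not taken
$t4=24-12=12
sw $t4, (212) → M[212]=12
halt.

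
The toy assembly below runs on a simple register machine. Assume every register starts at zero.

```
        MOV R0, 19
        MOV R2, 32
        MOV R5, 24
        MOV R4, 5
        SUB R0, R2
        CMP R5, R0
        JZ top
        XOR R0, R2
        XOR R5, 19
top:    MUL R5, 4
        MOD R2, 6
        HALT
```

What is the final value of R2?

2

MOV R0, 19 → R0=19
MOV R2, 32 → R2=32
MOV R5, 24 → R5=24
MOV R4, 5 → R4=5
SUB R0, R2 → R0=19-32=-13
CMP R5, R0  (cmp 24,-13)
JZ top: not taken
XOR R0, R2 → R0=(-13)^32=-45
XOR R5, 19 → R5=24^19=11
MUL R5, 4 → R5=11*4=44
MOD R2, 6 → R2=32%6=2
halt.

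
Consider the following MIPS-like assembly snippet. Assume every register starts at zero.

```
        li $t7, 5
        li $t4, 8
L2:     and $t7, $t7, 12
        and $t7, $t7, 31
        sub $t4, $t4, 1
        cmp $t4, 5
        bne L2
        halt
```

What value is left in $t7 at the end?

after li $t7, 5: $t7=5
after li $t4, 8: $t4=8
after and $t7, $t7, 12: $t7=5&12=4
after and $t7, $t7, 31: $t7=4&31=4
after sub $t4, $t4, 1: $t4=8-1=7
cmp $t4, 5  (cmp 7,5)
bne L2: taken
after and $t7, $t7, 12: $t7=4&12=4
after and $t7, $t7, 31: $t7=4&31=4
after sub $t4, $t4, 1: $t4=7-1=6
cmp $t4, 5  (cmp 6,5)
bne L2: taken
after and $t7, $t7, 12: $t7=4&12=4
after and $t7, $t7, 31: $t7=4&31=4
after sub $t4, $t4, 1: $t4=6-1=5
cmp $t4, 5  (cmp 5,5)
bne L2: not taken
halt.

4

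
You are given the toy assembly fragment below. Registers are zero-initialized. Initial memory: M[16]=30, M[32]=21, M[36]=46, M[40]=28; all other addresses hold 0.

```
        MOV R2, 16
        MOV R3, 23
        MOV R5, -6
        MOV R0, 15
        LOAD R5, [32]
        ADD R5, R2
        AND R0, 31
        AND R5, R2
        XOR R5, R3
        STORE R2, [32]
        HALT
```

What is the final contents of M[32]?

R2=16
R3=23
R5=-6
R0=15
R5=M[32]=21
R5=21+16=37
R0=15&31=15
R5=37&16=0
R5=0^23=23
STORE R2, [32] → M[32]=16
halt.

16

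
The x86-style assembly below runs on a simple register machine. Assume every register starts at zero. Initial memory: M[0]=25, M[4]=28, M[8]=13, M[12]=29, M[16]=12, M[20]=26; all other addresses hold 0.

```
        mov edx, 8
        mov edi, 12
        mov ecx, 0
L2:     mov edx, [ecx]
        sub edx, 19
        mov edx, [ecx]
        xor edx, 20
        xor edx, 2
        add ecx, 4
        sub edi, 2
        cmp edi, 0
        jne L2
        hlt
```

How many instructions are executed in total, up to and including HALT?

mov edx, 8 → edx=8
mov edi, 12 → edi=12
mov ecx, 0 → ecx=0
mov edx, [ecx] → edx=M[0]=25
sub edx, 19 → edx=25-19=6
mov edx, [ecx] → edx=M[0]=25
xor edx, 20 → edx=25^20=13
xor edx, 2 → edx=13^2=15
add ecx, 4 → ecx=0+4=4
sub edi, 2 → edi=12-2=10
cmp edi, 0  (cmp 10,0)
jne L2: taken
mov edx, [ecx] → edx=M[4]=28
sub edx, 19 → edx=28-19=9
mov edx, [ecx] → edx=M[4]=28
xor edx, 20 → edx=28^20=8
xor edx, 2 → edx=8^2=10
add ecx, 4 → ecx=4+4=8
sub edi, 2 → edi=10-2=8
cmp edi, 0  (cmp 8,0)
jne L2: taken
mov edx, [ecx] → edx=M[8]=13
sub edx, 19 → edx=13-19=-6
mov edx, [ecx] → edx=M[8]=13
xor edx, 20 → edx=13^20=25
xor edx, 2 → edx=25^2=27
add ecx, 4 → ecx=8+4=12
sub edi, 2 → edi=8-2=6
cmp edi, 0  (cmp 6,0)
jne L2: taken
mov edx, [ecx] → edx=M[12]=29
sub edx, 19 → edx=29-19=10
mov edx, [ecx] → edx=M[12]=29
xor edx, 20 → edx=29^20=9
xor edx, 2 → edx=9^2=11
add ecx, 4 → ecx=12+4=16
sub edi, 2 → edi=6-2=4
cmp edi, 0  (cmp 4,0)
jne L2: taken
mov edx, [ecx] → edx=M[16]=12
sub edx, 19 → edx=12-19=-7
mov edx, [ecx] → edx=M[16]=12
xor edx, 20 → edx=12^20=24
xor edx, 2 → edx=24^2=26
add ecx, 4 → ecx=16+4=20
sub edi, 2 → edi=4-2=2
cmp edi, 0  (cmp 2,0)
jne L2: taken
mov edx, [ecx] → edx=M[20]=26
sub edx, 19 → edx=26-19=7
mov edx, [ecx] → edx=M[20]=26
xor edx, 20 → edx=26^20=14
xor edx, 2 → edx=14^2=12
add ecx, 4 → ecx=20+4=24
sub edi, 2 → edi=2-2=0
cmp edi, 0  (cmp 0,0)
jne L2: not taken
halt.
Total executed instructions: 58.

58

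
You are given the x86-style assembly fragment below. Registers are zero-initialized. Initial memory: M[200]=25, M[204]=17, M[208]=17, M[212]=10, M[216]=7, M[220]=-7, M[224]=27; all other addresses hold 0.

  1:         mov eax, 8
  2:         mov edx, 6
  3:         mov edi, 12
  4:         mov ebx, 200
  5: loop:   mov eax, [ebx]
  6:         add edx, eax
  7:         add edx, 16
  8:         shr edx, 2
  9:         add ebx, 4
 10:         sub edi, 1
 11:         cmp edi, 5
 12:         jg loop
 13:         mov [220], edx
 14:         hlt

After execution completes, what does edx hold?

11

eax=8
edx=6
edi=12
ebx=200
eax=M[200]=25
edx=6+25=31
edx=31+16=47
edx=47>>2=11
ebx=200+4=204
edi=12-1=11
cmp edi, 5  (cmp 11,5)
jg loop: taken
eax=M[204]=17
edx=11+17=28
edx=28+16=44
edx=44>>2=11
ebx=204+4=208
edi=11-1=10
cmp edi, 5  (cmp 10,5)
jg loop: taken
eax=M[208]=17
edx=11+17=28
edx=28+16=44
edx=44>>2=11
ebx=208+4=212
edi=10-1=9
cmp edi, 5  (cmp 9,5)
jg loop: taken
eax=M[212]=10
edx=11+10=21
edx=21+16=37
edx=37>>2=9
ebx=212+4=216
edi=9-1=8
cmp edi, 5  (cmp 8,5)
jg loop: taken
eax=M[216]=7
edx=9+7=16
edx=16+16=32
edx=32>>2=8
ebx=216+4=220
edi=8-1=7
cmp edi, 5  (cmp 7,5)
jg loop: taken
eax=M[220]=-7
edx=8+(-7)=1
edx=1+16=17
edx=17>>2=4
ebx=220+4=224
edi=7-1=6
cmp edi, 5  (cmp 6,5)
jg loop: taken
eax=M[224]=27
edx=4+27=31
edx=31+16=47
edx=47>>2=11
ebx=224+4=228
edi=6-1=5
cmp edi, 5  (cmp 5,5)
jg loop: not taken
mov [220], edx → M[220]=11
halt.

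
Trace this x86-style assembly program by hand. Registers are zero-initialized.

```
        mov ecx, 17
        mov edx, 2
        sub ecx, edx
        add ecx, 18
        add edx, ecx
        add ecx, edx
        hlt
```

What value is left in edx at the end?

35

ecx=17
edx=2
ecx=17-2=15
ecx=15+18=33
edx=2+33=35
ecx=33+35=68
halt.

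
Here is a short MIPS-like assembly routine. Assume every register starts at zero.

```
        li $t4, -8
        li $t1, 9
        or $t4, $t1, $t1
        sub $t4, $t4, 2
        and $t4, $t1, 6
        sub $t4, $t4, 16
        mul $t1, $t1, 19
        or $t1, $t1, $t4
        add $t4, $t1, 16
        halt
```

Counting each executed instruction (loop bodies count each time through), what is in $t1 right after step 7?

171

$t4=-8
$t1=9
$t4=9|9=9
$t4=9-2=7
$t4=9&6=0
$t4=0-16=-16
$t1=9*19=171
After step 7: $t1 = 171.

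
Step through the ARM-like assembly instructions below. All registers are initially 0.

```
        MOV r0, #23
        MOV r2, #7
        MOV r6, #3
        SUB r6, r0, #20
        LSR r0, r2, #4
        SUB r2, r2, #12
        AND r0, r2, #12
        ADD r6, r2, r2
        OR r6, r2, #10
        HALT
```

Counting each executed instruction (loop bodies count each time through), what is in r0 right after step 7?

8

MOV r0, #23 → r0=23
MOV r2, #7 → r2=7
MOV r6, #3 → r6=3
SUB r6, r0, #20 → r6=23-20=3
LSR r0, r2, #4 → r0=7>>4=0
SUB r2, r2, #12 → r2=7-12=-5
AND r0, r2, #12 → r0=(-5)&12=8
After step 7: r0 = 8.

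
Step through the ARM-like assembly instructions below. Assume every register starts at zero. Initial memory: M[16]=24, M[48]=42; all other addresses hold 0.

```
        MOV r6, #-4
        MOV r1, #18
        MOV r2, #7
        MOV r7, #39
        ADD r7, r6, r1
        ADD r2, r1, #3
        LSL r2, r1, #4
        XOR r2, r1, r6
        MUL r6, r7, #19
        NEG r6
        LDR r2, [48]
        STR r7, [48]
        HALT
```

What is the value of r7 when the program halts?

14

MOV r6, #-4 → r6=-4
MOV r1, #18 → r1=18
MOV r2, #7 → r2=7
MOV r7, #39 → r7=39
ADD r7, r6, r1 → r7=(-4)+18=14
ADD r2, r1, #3 → r2=18+3=21
LSL r2, r1, #4 → r2=18<<4=288
XOR r2, r1, r6 → r2=18^(-4)=-18
MUL r6, r7, #19 → r6=14*19=266
NEG r6 → r6=-(266)=-266
LDR r2, [48] → r2=M[48]=42
STR r7, [48] → M[48]=14
halt.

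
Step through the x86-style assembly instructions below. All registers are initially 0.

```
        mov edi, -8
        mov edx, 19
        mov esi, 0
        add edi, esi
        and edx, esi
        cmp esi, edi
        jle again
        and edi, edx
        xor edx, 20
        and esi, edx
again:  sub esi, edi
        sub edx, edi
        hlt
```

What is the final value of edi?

0

edi=-8
edx=19
esi=0
edi=(-8)+0=-8
edx=19&0=0
cmp esi, edi  (cmp 0,-8)
jle again: not taken
edi=(-8)&0=0
edx=0^20=20
esi=0&20=0
esi=0-0=0
edx=20-0=20
halt.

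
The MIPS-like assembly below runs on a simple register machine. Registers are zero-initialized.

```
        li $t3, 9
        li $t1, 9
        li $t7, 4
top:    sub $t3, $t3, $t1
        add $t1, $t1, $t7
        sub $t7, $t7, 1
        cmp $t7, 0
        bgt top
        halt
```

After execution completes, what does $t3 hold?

-47

after li $t3, 9: $t3=9
after li $t1, 9: $t1=9
after li $t7, 4: $t7=4
after sub $t3, $t3, $t1: $t3=9-9=0
after add $t1, $t1, $t7: $t1=9+4=13
after sub $t7, $t7, 1: $t7=4-1=3
cmp $t7, 0  (cmp 3,0)
bgt top: taken
after sub $t3, $t3, $t1: $t3=0-13=-13
after add $t1, $t1, $t7: $t1=13+3=16
after sub $t7, $t7, 1: $t7=3-1=2
cmp $t7, 0  (cmp 2,0)
bgt top: taken
after sub $t3, $t3, $t1: $t3=(-13)-16=-29
after add $t1, $t1, $t7: $t1=16+2=18
after sub $t7, $t7, 1: $t7=2-1=1
cmp $t7, 0  (cmp 1,0)
bgt top: taken
after sub $t3, $t3, $t1: $t3=(-29)-18=-47
after add $t1, $t1, $t7: $t1=18+1=19
after sub $t7, $t7, 1: $t7=1-1=0
cmp $t7, 0  (cmp 0,0)
bgt top: not taken
halt.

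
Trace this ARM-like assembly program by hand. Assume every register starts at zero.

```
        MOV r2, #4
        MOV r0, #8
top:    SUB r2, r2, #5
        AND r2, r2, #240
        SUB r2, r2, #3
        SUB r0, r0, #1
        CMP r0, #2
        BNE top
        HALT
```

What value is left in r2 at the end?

MOV r2, #4 → r2=4
MOV r0, #8 → r0=8
SUB r2, r2, #5 → r2=4-5=-1
AND r2, r2, #240 → r2=(-1)&240=240
SUB r2, r2, #3 → r2=240-3=237
SUB r0, r0, #1 → r0=8-1=7
CMP r0, #2  (cmp 7,2)
BNE top: taken
SUB r2, r2, #5 → r2=237-5=232
AND r2, r2, #240 → r2=232&240=224
SUB r2, r2, #3 → r2=224-3=221
SUB r0, r0, #1 → r0=7-1=6
CMP r0, #2  (cmp 6,2)
BNE top: taken
SUB r2, r2, #5 → r2=221-5=216
AND r2, r2, #240 → r2=216&240=208
SUB r2, r2, #3 → r2=208-3=205
SUB r0, r0, #1 → r0=6-1=5
CMP r0, #2  (cmp 5,2)
BNE top: taken
SUB r2, r2, #5 → r2=205-5=200
AND r2, r2, #240 → r2=200&240=192
SUB r2, r2, #3 → r2=192-3=189
SUB r0, r0, #1 → r0=5-1=4
CMP r0, #2  (cmp 4,2)
BNE top: taken
SUB r2, r2, #5 → r2=189-5=184
AND r2, r2, #240 → r2=184&240=176
SUB r2, r2, #3 → r2=176-3=173
SUB r0, r0, #1 → r0=4-1=3
CMP r0, #2  (cmp 3,2)
BNE top: taken
SUB r2, r2, #5 → r2=173-5=168
AND r2, r2, #240 → r2=168&240=160
SUB r2, r2, #3 → r2=160-3=157
SUB r0, r0, #1 → r0=3-1=2
CMP r0, #2  (cmp 2,2)
BNE top: not taken
halt.

157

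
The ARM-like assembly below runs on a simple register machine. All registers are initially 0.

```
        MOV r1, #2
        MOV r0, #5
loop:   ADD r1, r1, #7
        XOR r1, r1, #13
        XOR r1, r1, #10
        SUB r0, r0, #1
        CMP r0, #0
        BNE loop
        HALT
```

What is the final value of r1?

MOV r1, #2 → r1=2
MOV r0, #5 → r0=5
ADD r1, r1, #7 → r1=2+7=9
XOR r1, r1, #13 → r1=9^13=4
XOR r1, r1, #10 → r1=4^10=14
SUB r0, r0, #1 → r0=5-1=4
CMP r0, #0  (cmp 4,0)
BNE loop: taken
ADD r1, r1, #7 → r1=14+7=21
XOR r1, r1, #13 → r1=21^13=24
XOR r1, r1, #10 → r1=24^10=18
SUB r0, r0, #1 → r0=4-1=3
CMP r0, #0  (cmp 3,0)
BNE loop: taken
ADD r1, r1, #7 → r1=18+7=25
XOR r1, r1, #13 → r1=25^13=20
XOR r1, r1, #10 → r1=20^10=30
SUB r0, r0, #1 → r0=3-1=2
CMP r0, #0  (cmp 2,0)
BNE loop: taken
ADD r1, r1, #7 → r1=30+7=37
XOR r1, r1, #13 → r1=37^13=40
XOR r1, r1, #10 → r1=40^10=34
SUB r0, r0, #1 → r0=2-1=1
CMP r0, #0  (cmp 1,0)
BNE loop: taken
ADD r1, r1, #7 → r1=34+7=41
XOR r1, r1, #13 → r1=41^13=36
XOR r1, r1, #10 → r1=36^10=46
SUB r0, r0, #1 → r0=1-1=0
CMP r0, #0  (cmp 0,0)
BNE loop: not taken
halt.

46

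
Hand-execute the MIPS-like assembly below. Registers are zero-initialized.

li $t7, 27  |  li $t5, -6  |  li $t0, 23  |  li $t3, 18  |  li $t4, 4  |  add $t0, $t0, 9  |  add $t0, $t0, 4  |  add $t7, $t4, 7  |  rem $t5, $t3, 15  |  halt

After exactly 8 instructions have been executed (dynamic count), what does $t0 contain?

36

li $t7, 27 → $t7=27
li $t5, -6 → $t5=-6
li $t0, 23 → $t0=23
li $t3, 18 → $t3=18
li $t4, 4 → $t4=4
add $t0, $t0, 9 → $t0=23+9=32
add $t0, $t0, 4 → $t0=32+4=36
add $t7, $t4, 7 → $t7=4+7=11
After step 8: $t0 = 36.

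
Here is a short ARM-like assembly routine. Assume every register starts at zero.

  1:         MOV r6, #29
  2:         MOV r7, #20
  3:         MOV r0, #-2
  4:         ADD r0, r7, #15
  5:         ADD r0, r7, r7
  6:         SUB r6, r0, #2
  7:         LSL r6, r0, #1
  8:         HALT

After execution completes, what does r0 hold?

40

after MOV r6, #29: r6=29
after MOV r7, #20: r7=20
after MOV r0, #-2: r0=-2
after ADD r0, r7, #15: r0=20+15=35
after ADD r0, r7, r7: r0=20+20=40
after SUB r6, r0, #2: r6=40-2=38
after LSL r6, r0, #1: r6=40<<1=80
halt.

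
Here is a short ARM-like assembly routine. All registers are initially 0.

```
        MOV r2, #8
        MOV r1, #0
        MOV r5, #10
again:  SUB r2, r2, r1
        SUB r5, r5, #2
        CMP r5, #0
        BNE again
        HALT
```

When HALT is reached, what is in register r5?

MOV r2, #8 → r2=8
MOV r1, #0 → r1=0
MOV r5, #10 → r5=10
SUB r2, r2, r1 → r2=8-0=8
SUB r5, r5, #2 → r5=10-2=8
CMP r5, #0  (cmp 8,0)
BNE again: taken
SUB r2, r2, r1 → r2=8-0=8
SUB r5, r5, #2 → r5=8-2=6
CMP r5, #0  (cmp 6,0)
BNE again: taken
SUB r2, r2, r1 → r2=8-0=8
SUB r5, r5, #2 → r5=6-2=4
CMP r5, #0  (cmp 4,0)
BNE again: taken
SUB r2, r2, r1 → r2=8-0=8
SUB r5, r5, #2 → r5=4-2=2
CMP r5, #0  (cmp 2,0)
BNE again: taken
SUB r2, r2, r1 → r2=8-0=8
SUB r5, r5, #2 → r5=2-2=0
CMP r5, #0  (cmp 0,0)
BNE again: not taken
halt.

0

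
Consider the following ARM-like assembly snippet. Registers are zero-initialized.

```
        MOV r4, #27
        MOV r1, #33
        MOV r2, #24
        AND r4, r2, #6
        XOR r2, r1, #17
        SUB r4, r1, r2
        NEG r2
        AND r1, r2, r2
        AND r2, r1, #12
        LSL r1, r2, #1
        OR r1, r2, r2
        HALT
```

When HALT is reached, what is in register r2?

r4=27
r1=33
r2=24
r4=24&6=0
r2=33^17=48
r4=33-48=-15
r2=-(48)=-48
r1=(-48)&(-48)=-48
r2=(-48)&12=0
r1=0<<1=0
r1=0|0=0
halt.

0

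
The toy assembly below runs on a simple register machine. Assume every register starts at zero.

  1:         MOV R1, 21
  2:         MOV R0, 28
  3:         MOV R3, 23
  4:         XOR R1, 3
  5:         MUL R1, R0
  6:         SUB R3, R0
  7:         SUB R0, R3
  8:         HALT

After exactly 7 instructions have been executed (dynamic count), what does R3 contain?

-5

MOV R1, 21 → R1=21
MOV R0, 28 → R0=28
MOV R3, 23 → R3=23
XOR R1, 3 → R1=21^3=22
MUL R1, R0 → R1=22*28=616
SUB R3, R0 → R3=23-28=-5
SUB R0, R3 → R0=28-(-5)=33
After step 7: R3 = -5.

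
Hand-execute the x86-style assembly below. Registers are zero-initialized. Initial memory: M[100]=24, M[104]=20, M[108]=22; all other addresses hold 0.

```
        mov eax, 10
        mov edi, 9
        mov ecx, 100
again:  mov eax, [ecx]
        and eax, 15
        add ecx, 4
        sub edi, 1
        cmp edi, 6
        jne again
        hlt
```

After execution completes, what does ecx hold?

112

after mov eax, 10: eax=10
after mov edi, 9: edi=9
after mov ecx, 100: ecx=100
after mov eax, [ecx]: eax=M[100]=24
after and eax, 15: eax=24&15=8
after add ecx, 4: ecx=100+4=104
after sub edi, 1: edi=9-1=8
cmp edi, 6  (cmp 8,6)
jne again: taken
after mov eax, [ecx]: eax=M[104]=20
after and eax, 15: eax=20&15=4
after add ecx, 4: ecx=104+4=108
after sub edi, 1: edi=8-1=7
cmp edi, 6  (cmp 7,6)
jne again: taken
after mov eax, [ecx]: eax=M[108]=22
after and eax, 15: eax=22&15=6
after add ecx, 4: ecx=108+4=112
after sub edi, 1: edi=7-1=6
cmp edi, 6  (cmp 6,6)
jne again: not taken
halt.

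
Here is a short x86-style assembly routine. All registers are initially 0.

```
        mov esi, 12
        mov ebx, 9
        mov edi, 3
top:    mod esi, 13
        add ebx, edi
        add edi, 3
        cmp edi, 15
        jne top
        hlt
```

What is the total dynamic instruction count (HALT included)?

24

mov esi, 12 → esi=12
mov ebx, 9 → ebx=9
mov edi, 3 → edi=3
mod esi, 13 → esi=12%13=12
add ebx, edi → ebx=9+3=12
add edi, 3 → edi=3+3=6
cmp edi, 15  (cmp 6,15)
jne top: taken
mod esi, 13 → esi=12%13=12
add ebx, edi → ebx=12+6=18
add edi, 3 → edi=6+3=9
cmp edi, 15  (cmp 9,15)
jne top: taken
mod esi, 13 → esi=12%13=12
add ebx, edi → ebx=18+9=27
add edi, 3 → edi=9+3=12
cmp edi, 15  (cmp 12,15)
jne top: taken
mod esi, 13 → esi=12%13=12
add ebx, edi → ebx=27+12=39
add edi, 3 → edi=12+3=15
cmp edi, 15  (cmp 15,15)
jne top: not taken
halt.
Total executed instructions: 24.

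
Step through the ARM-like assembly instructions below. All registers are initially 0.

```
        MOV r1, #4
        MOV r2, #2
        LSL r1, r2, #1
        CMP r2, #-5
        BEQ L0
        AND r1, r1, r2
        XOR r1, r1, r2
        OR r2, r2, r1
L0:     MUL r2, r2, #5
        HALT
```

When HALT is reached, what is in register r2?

after MOV r1, #4: r1=4
after MOV r2, #2: r2=2
after LSL r1, r2, #1: r1=2<<1=4
CMP r2, #-5  (cmp 2,-5)
BEQ L0: not taken
after AND r1, r1, r2: r1=4&2=0
after XOR r1, r1, r2: r1=0^2=2
after OR r2, r2, r1: r2=2|2=2
after MUL r2, r2, #5: r2=2*5=10
halt.

10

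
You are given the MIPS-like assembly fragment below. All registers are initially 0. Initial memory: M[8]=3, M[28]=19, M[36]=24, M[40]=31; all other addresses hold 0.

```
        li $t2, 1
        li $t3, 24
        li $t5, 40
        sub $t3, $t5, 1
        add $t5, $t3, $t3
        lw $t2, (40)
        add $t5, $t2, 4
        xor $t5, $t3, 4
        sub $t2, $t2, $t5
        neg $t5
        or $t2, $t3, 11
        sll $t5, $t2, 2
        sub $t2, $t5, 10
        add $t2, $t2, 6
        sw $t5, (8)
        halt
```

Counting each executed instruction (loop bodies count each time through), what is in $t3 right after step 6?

39

$t2=1
$t3=24
$t5=40
$t3=40-1=39
$t5=39+39=78
$t2=M[40]=31
After step 6: $t3 = 39.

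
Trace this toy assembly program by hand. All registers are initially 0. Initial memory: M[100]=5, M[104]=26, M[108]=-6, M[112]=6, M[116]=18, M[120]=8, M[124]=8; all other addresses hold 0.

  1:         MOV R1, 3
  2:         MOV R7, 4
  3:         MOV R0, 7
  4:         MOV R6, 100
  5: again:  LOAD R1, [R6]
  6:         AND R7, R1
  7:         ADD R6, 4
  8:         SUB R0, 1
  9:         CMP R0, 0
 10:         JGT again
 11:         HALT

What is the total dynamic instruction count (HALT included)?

MOV R1, 3 → R1=3
MOV R7, 4 → R7=4
MOV R0, 7 → R0=7
MOV R6, 100 → R6=100
LOAD R1, [R6] → R1=M[100]=5
AND R7, R1 → R7=4&5=4
ADD R6, 4 → R6=100+4=104
SUB R0, 1 → R0=7-1=6
CMP R0, 0  (cmp 6,0)
JGT again: taken
LOAD R1, [R6] → R1=M[104]=26
AND R7, R1 → R7=4&26=0
ADD R6, 4 → R6=104+4=108
SUB R0, 1 → R0=6-1=5
CMP R0, 0  (cmp 5,0)
JGT again: taken
LOAD R1, [R6] → R1=M[108]=-6
AND R7, R1 → R7=0&(-6)=0
ADD R6, 4 → R6=108+4=112
SUB R0, 1 → R0=5-1=4
CMP R0, 0  (cmp 4,0)
JGT again: taken
LOAD R1, [R6] → R1=M[112]=6
AND R7, R1 → R7=0&6=0
ADD R6, 4 → R6=112+4=116
SUB R0, 1 → R0=4-1=3
CMP R0, 0  (cmp 3,0)
JGT again: taken
LOAD R1, [R6] → R1=M[116]=18
AND R7, R1 → R7=0&18=0
ADD R6, 4 → R6=116+4=120
SUB R0, 1 → R0=3-1=2
CMP R0, 0  (cmp 2,0)
JGT again: taken
LOAD R1, [R6] → R1=M[120]=8
AND R7, R1 → R7=0&8=0
ADD R6, 4 → R6=120+4=124
SUB R0, 1 → R0=2-1=1
CMP R0, 0  (cmp 1,0)
JGT again: taken
LOAD R1, [R6] → R1=M[124]=8
AND R7, R1 → R7=0&8=0
ADD R6, 4 → R6=124+4=128
SUB R0, 1 → R0=1-1=0
CMP R0, 0  (cmp 0,0)
JGT again: not taken
halt.
Total executed instructions: 47.

47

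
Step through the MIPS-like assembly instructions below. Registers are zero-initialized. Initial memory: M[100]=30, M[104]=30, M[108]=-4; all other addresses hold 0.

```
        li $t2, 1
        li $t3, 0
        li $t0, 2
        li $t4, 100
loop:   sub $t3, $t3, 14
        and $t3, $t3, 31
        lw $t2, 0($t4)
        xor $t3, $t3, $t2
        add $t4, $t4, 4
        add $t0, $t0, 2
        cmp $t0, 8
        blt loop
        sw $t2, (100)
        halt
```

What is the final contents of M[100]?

-4

li $t2, 1 → $t2=1
li $t3, 0 → $t3=0
li $t0, 2 → $t0=2
li $t4, 100 → $t4=100
sub $t3, $t3, 14 → $t3=0-14=-14
and $t3, $t3, 31 → $t3=(-14)&31=18
lw $t2, 0($t4) → $t2=M[100]=30
xor $t3, $t3, $t2 → $t3=18^30=12
add $t4, $t4, 4 → $t4=100+4=104
add $t0, $t0, 2 → $t0=2+2=4
cmp $t0, 8  (cmp 4,8)
blt loop: taken
sub $t3, $t3, 14 → $t3=12-14=-2
and $t3, $t3, 31 → $t3=(-2)&31=30
lw $t2, 0($t4) → $t2=M[104]=30
xor $t3, $t3, $t2 → $t3=30^30=0
add $t4, $t4, 4 → $t4=104+4=108
add $t0, $t0, 2 → $t0=4+2=6
cmp $t0, 8  (cmp 6,8)
blt loop: taken
sub $t3, $t3, 14 → $t3=0-14=-14
and $t3, $t3, 31 → $t3=(-14)&31=18
lw $t2, 0($t4) → $t2=M[108]=-4
xor $t3, $t3, $t2 → $t3=18^(-4)=-18
add $t4, $t4, 4 → $t4=108+4=112
add $t0, $t0, 2 → $t0=6+2=8
cmp $t0, 8  (cmp 8,8)
blt loop: not taken
sw $t2, (100) → M[100]=-4
halt.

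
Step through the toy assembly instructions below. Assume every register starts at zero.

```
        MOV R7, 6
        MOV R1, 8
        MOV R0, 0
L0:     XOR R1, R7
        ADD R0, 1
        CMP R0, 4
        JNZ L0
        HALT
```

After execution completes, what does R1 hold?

R7=6
R1=8
R0=0
R1=8^6=14
R0=0+1=1
CMP R0, 4  (cmp 1,4)
JNZ L0: taken
R1=14^6=8
R0=1+1=2
CMP R0, 4  (cmp 2,4)
JNZ L0: taken
R1=8^6=14
R0=2+1=3
CMP R0, 4  (cmp 3,4)
JNZ L0: taken
R1=14^6=8
R0=3+1=4
CMP R0, 4  (cmp 4,4)
JNZ L0: not taken
halt.

8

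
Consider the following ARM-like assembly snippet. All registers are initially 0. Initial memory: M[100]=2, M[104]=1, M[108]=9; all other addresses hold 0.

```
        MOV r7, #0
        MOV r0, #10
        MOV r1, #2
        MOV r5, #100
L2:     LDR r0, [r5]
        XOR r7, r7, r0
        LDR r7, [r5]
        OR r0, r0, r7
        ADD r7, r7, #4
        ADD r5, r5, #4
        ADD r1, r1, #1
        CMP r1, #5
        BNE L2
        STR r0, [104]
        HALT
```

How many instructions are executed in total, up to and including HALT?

after MOV r7, #0: r7=0
after MOV r0, #10: r0=10
after MOV r1, #2: r1=2
after MOV r5, #100: r5=100
after LDR r0, [r5]: r0=M[100]=2
after XOR r7, r7, r0: r7=0^2=2
after LDR r7, [r5]: r7=M[100]=2
after OR r0, r0, r7: r0=2|2=2
after ADD r7, r7, #4: r7=2+4=6
after ADD r5, r5, #4: r5=100+4=104
after ADD r1, r1, #1: r1=2+1=3
CMP r1, #5  (cmp 3,5)
BNE L2: taken
after LDR r0, [r5]: r0=M[104]=1
after XOR r7, r7, r0: r7=6^1=7
after LDR r7, [r5]: r7=M[104]=1
after OR r0, r0, r7: r0=1|1=1
after ADD r7, r7, #4: r7=1+4=5
after ADD r5, r5, #4: r5=104+4=108
after ADD r1, r1, #1: r1=3+1=4
CMP r1, #5  (cmp 4,5)
BNE L2: taken
after LDR r0, [r5]: r0=M[108]=9
after XOR r7, r7, r0: r7=5^9=12
after LDR r7, [r5]: r7=M[108]=9
after OR r0, r0, r7: r0=9|9=9
after ADD r7, r7, #4: r7=9+4=13
after ADD r5, r5, #4: r5=108+4=112
after ADD r1, r1, #1: r1=4+1=5
CMP r1, #5  (cmp 5,5)
BNE L2: not taken
STR r0, [104] → M[104]=9
halt.
Total executed instructions: 33.

33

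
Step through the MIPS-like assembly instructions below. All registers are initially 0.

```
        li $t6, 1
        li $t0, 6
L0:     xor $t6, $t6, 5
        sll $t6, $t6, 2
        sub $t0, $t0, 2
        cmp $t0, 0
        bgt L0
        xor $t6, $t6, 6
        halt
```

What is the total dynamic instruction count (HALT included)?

li $t6, 1 → $t6=1
li $t0, 6 → $t0=6
xor $t6, $t6, 5 → $t6=1^5=4
sll $t6, $t6, 2 → $t6=4<<2=16
sub $t0, $t0, 2 → $t0=6-2=4
cmp $t0, 0  (cmp 4,0)
bgt L0: taken
xor $t6, $t6, 5 → $t6=16^5=21
sll $t6, $t6, 2 → $t6=21<<2=84
sub $t0, $t0, 2 → $t0=4-2=2
cmp $t0, 0  (cmp 2,0)
bgt L0: taken
xor $t6, $t6, 5 → $t6=84^5=81
sll $t6, $t6, 2 → $t6=81<<2=324
sub $t0, $t0, 2 → $t0=2-2=0
cmp $t0, 0  (cmp 0,0)
bgt L0: not taken
xor $t6, $t6, 6 → $t6=324^6=322
halt.
Total executed instructions: 19.

19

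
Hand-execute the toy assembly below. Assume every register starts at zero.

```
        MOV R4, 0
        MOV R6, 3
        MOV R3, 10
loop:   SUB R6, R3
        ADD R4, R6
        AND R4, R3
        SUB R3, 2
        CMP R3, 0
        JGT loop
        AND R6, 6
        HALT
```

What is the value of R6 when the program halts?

4

MOV R4, 0 → R4=0
MOV R6, 3 → R6=3
MOV R3, 10 → R3=10
SUB R6, R3 → R6=3-10=-7
ADD R4, R6 → R4=0+(-7)=-7
AND R4, R3 → R4=(-7)&10=8
SUB R3, 2 → R3=10-2=8
CMP R3, 0  (cmp 8,0)
JGT loop: taken
SUB R6, R3 → R6=(-7)-8=-15
ADD R4, R6 → R4=8+(-15)=-7
AND R4, R3 → R4=(-7)&8=8
SUB R3, 2 → R3=8-2=6
CMP R3, 0  (cmp 6,0)
JGT loop: taken
SUB R6, R3 → R6=(-15)-6=-21
ADD R4, R6 → R4=8+(-21)=-13
AND R4, R3 → R4=(-13)&6=2
SUB R3, 2 → R3=6-2=4
CMP R3, 0  (cmp 4,0)
JGT loop: taken
SUB R6, R3 → R6=(-21)-4=-25
ADD R4, R6 → R4=2+(-25)=-23
AND R4, R3 → R4=(-23)&4=0
SUB R3, 2 → R3=4-2=2
CMP R3, 0  (cmp 2,0)
JGT loop: taken
SUB R6, R3 → R6=(-25)-2=-27
ADD R4, R6 → R4=0+(-27)=-27
AND R4, R3 → R4=(-27)&2=0
SUB R3, 2 → R3=2-2=0
CMP R3, 0  (cmp 0,0)
JGT loop: not taken
AND R6, 6 → R6=(-27)&6=4
halt.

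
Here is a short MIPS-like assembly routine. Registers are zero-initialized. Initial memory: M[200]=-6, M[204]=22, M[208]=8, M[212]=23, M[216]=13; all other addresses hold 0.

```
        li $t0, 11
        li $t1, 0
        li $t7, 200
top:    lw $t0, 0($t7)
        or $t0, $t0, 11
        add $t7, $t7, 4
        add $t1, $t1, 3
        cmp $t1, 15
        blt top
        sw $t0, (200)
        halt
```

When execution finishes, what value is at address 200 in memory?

15

after li $t0, 11: $t0=11
after li $t1, 0: $t1=0
after li $t7, 200: $t7=200
after lw $t0, 0($t7): $t0=M[200]=-6
after or $t0, $t0, 11: $t0=(-6)|11=-5
after add $t7, $t7, 4: $t7=200+4=204
after add $t1, $t1, 3: $t1=0+3=3
cmp $t1, 15  (cmp 3,15)
blt top: taken
after lw $t0, 0($t7): $t0=M[204]=22
after or $t0, $t0, 11: $t0=22|11=31
after add $t7, $t7, 4: $t7=204+4=208
after add $t1, $t1, 3: $t1=3+3=6
cmp $t1, 15  (cmp 6,15)
blt top: taken
after lw $t0, 0($t7): $t0=M[208]=8
after or $t0, $t0, 11: $t0=8|11=11
after add $t7, $t7, 4: $t7=208+4=212
after add $t1, $t1, 3: $t1=6+3=9
cmp $t1, 15  (cmp 9,15)
blt top: taken
after lw $t0, 0($t7): $t0=M[212]=23
after or $t0, $t0, 11: $t0=23|11=31
after add $t7, $t7, 4: $t7=212+4=216
after add $t1, $t1, 3: $t1=9+3=12
cmp $t1, 15  (cmp 12,15)
blt top: taken
after lw $t0, 0($t7): $t0=M[216]=13
after or $t0, $t0, 11: $t0=13|11=15
after add $t7, $t7, 4: $t7=216+4=220
after add $t1, $t1, 3: $t1=12+3=15
cmp $t1, 15  (cmp 15,15)
blt top: not taken
sw $t0, (200) → M[200]=15
halt.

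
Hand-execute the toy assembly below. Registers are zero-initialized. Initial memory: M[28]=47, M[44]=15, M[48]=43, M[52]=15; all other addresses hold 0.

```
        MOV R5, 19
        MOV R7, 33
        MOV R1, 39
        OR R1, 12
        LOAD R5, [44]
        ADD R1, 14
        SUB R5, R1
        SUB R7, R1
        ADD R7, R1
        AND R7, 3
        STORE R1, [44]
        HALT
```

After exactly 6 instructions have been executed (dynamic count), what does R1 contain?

61

after MOV R5, 19: R5=19
after MOV R7, 33: R7=33
after MOV R1, 39: R1=39
after OR R1, 12: R1=39|12=47
after LOAD R5, [44]: R5=M[44]=15
after ADD R1, 14: R1=47+14=61
After step 6: R1 = 61.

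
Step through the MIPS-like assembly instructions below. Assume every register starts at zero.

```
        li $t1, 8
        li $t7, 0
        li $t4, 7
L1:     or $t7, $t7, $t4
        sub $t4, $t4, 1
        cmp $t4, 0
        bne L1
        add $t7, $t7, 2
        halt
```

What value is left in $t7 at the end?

9

$t1=8
$t7=0
$t4=7
$t7=0|7=7
$t4=7-1=6
cmp $t4, 0  (cmp 6,0)
bne L1: taken
$t7=7|6=7
$t4=6-1=5
cmp $t4, 0  (cmp 5,0)
bne L1: taken
$t7=7|5=7
$t4=5-1=4
cmp $t4, 0  (cmp 4,0)
bne L1: taken
$t7=7|4=7
$t4=4-1=3
cmp $t4, 0  (cmp 3,0)
bne L1: taken
$t7=7|3=7
$t4=3-1=2
cmp $t4, 0  (cmp 2,0)
bne L1: taken
$t7=7|2=7
$t4=2-1=1
cmp $t4, 0  (cmp 1,0)
bne L1: taken
$t7=7|1=7
$t4=1-1=0
cmp $t4, 0  (cmp 0,0)
bne L1: not taken
$t7=7+2=9
halt.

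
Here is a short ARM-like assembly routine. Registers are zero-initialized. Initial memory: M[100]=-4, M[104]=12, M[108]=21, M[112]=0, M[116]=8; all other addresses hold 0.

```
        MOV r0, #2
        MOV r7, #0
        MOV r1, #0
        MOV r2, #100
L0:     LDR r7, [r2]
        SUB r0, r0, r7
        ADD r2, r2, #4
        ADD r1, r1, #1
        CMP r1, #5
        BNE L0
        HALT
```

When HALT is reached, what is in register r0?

-35

MOV r0, #2 → r0=2
MOV r7, #0 → r7=0
MOV r1, #0 → r1=0
MOV r2, #100 → r2=100
LDR r7, [r2] → r7=M[100]=-4
SUB r0, r0, r7 → r0=2-(-4)=6
ADD r2, r2, #4 → r2=100+4=104
ADD r1, r1, #1 → r1=0+1=1
CMP r1, #5  (cmp 1,5)
BNE L0: taken
LDR r7, [r2] → r7=M[104]=12
SUB r0, r0, r7 → r0=6-12=-6
ADD r2, r2, #4 → r2=104+4=108
ADD r1, r1, #1 → r1=1+1=2
CMP r1, #5  (cmp 2,5)
BNE L0: taken
LDR r7, [r2] → r7=M[108]=21
SUB r0, r0, r7 → r0=(-6)-21=-27
ADD r2, r2, #4 → r2=108+4=112
ADD r1, r1, #1 → r1=2+1=3
CMP r1, #5  (cmp 3,5)
BNE L0: taken
LDR r7, [r2] → r7=M[112]=0
SUB r0, r0, r7 → r0=(-27)-0=-27
ADD r2, r2, #4 → r2=112+4=116
ADD r1, r1, #1 → r1=3+1=4
CMP r1, #5  (cmp 4,5)
BNE L0: taken
LDR r7, [r2] → r7=M[116]=8
SUB r0, r0, r7 → r0=(-27)-8=-35
ADD r2, r2, #4 → r2=116+4=120
ADD r1, r1, #1 → r1=4+1=5
CMP r1, #5  (cmp 5,5)
BNE L0: not taken
halt.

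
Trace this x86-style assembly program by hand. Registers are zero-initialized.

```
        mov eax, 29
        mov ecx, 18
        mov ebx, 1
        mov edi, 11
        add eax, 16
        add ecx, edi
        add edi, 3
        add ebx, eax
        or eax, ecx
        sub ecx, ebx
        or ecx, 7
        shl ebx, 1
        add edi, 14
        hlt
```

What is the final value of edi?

28

after mov eax, 29: eax=29
after mov ecx, 18: ecx=18
after mov ebx, 1: ebx=1
after mov edi, 11: edi=11
after add eax, 16: eax=29+16=45
after add ecx, edi: ecx=18+11=29
after add edi, 3: edi=11+3=14
after add ebx, eax: ebx=1+45=46
after or eax, ecx: eax=45|29=61
after sub ecx, ebx: ecx=29-46=-17
after or ecx, 7: ecx=(-17)|7=-17
after shl ebx, 1: ebx=46<<1=92
after add edi, 14: edi=14+14=28
halt.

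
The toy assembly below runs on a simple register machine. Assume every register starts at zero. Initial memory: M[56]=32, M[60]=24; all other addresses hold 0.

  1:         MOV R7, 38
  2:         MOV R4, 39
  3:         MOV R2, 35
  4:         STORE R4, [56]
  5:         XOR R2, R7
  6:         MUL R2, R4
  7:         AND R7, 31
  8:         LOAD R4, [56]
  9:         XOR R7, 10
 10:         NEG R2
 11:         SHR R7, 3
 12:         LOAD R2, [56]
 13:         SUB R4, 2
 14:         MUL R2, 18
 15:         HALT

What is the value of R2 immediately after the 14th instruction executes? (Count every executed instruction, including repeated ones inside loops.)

MOV R7, 38 → R7=38
MOV R4, 39 → R4=39
MOV R2, 35 → R2=35
STORE R4, [56] → M[56]=39
XOR R2, R7 → R2=35^38=5
MUL R2, R4 → R2=5*39=195
AND R7, 31 → R7=38&31=6
LOAD R4, [56] → R4=M[56]=39
XOR R7, 10 → R7=6^10=12
NEG R2 → R2=-(195)=-195
SHR R7, 3 → R7=12>>3=1
LOAD R2, [56] → R2=M[56]=39
SUB R4, 2 → R4=39-2=37
MUL R2, 18 → R2=39*18=702
After step 14: R2 = 702.

702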